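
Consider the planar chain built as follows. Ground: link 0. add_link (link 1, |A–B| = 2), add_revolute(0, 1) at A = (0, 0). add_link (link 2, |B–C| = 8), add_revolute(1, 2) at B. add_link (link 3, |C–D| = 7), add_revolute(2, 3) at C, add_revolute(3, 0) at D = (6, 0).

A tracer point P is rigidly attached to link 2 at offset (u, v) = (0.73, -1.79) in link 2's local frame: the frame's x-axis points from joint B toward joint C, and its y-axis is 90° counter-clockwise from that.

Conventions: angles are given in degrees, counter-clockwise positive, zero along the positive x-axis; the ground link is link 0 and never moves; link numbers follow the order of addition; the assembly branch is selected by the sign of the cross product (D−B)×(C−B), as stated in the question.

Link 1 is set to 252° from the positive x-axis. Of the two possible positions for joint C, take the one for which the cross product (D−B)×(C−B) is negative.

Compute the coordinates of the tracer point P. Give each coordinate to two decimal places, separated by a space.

A=(0,0), D=(6.00,0)
B = A + 2.00·(cos252°, sin252°) = (-0.6180, -1.9021)
|BD| = 6.8860
circle(B,8.00) ∩ circle(D,7.00): a=4.5322, h=6.5924
  candidates: C₊=(1.9168,5.6857) cross=45.395; C₋=(5.5588,-6.9861) cross=-45.395
  branch - wants cross < 0 → take C=(5.5588,-6.9861) (cross=-45.395)
ex = (C−B)/|BC| = (0.7721,-0.6355); ey = (0.6355,0.7721)
P = B + 0.73·ex + -1.79·ey = (-1.1919,-3.7481)

-1.19 -3.75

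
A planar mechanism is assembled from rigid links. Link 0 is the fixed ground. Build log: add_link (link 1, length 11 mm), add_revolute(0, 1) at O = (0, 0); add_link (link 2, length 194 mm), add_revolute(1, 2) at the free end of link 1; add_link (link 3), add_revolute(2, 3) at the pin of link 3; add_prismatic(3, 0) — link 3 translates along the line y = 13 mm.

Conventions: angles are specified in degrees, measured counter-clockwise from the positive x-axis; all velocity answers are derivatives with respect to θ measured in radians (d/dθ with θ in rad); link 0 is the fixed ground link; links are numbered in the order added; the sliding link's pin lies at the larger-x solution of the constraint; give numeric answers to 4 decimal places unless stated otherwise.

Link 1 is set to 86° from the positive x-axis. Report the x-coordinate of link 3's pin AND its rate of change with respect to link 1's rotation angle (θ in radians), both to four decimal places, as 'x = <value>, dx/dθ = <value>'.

geometry: r = 11 mm, L = 194 mm, e = 13 mm
crank pin P = (r cos θ, r sin θ) = (0.767321, 10.973205)
h = r sin θ − e = 10.973205 − 13 = -2.026795
x = r cos θ + √(L² − h²) = 0.767321 + 193.989412 = 194.756734
dx/dθ = −r sin θ − h·r cos θ/√(L² − h²) (θ in radians; h = -2.026795) = -10.965188

x = 194.7567, dx/dθ = -10.9652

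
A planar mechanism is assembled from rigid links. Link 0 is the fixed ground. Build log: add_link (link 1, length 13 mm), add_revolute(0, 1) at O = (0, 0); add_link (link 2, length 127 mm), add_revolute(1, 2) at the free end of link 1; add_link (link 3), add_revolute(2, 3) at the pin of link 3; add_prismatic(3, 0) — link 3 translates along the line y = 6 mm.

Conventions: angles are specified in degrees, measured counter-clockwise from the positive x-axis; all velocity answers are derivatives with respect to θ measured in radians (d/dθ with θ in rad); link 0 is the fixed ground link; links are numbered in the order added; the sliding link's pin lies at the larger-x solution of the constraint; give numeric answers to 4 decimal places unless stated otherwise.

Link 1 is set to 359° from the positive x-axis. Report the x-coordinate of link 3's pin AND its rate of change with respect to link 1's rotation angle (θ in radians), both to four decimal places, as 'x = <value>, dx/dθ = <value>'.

geometry: r = 13 mm, L = 127 mm, e = 6 mm
crank pin P = (r cos θ, r sin θ) = (12.998020, -0.226881)
h = r sin θ − e = -0.226881 − 6 = -6.226881
x = r cos θ + √(L² − h²) = 12.998020 + 126.847254 = 139.845274
dx/dθ = −r sin θ − h·r cos θ/√(L² − h²) (θ in radians; h = -6.226881) = 0.864949

x = 139.8453, dx/dθ = 0.8649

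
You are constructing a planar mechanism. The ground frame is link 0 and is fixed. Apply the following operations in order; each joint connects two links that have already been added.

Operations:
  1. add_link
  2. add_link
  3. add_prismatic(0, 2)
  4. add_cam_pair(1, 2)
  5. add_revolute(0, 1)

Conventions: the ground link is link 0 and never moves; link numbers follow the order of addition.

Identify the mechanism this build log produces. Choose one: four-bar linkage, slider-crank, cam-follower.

links: 3 (incl. ground); joints: 1 revolute, 1 prismatic, 1 higher (cam) pair, forming one closed loop
3 links, revolute + prismatic + higher pair in one loop → cam-follower

cam-follower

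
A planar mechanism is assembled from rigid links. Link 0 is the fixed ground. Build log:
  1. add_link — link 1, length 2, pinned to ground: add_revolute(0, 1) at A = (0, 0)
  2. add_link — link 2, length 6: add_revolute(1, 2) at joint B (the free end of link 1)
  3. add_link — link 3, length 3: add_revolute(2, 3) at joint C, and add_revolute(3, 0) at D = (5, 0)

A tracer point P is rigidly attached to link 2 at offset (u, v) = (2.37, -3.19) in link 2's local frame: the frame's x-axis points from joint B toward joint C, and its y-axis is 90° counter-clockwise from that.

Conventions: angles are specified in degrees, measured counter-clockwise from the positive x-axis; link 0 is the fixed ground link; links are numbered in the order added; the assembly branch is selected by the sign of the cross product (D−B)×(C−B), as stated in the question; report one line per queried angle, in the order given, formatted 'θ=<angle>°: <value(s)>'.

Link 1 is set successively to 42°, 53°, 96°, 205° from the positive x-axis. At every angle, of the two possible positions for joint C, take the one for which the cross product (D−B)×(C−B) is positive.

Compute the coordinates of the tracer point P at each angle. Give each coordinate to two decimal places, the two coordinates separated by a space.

A=(0,0), D=(5.00,0)
θ=42°: B = A + 2.00·(cos42°, sin42°) = (1.4863, 1.3383)
θ=42°: |BD| = 3.7599
θ=42°: circle(B,6.00) ∩ circle(D,3.00): a=5.4705, h=2.4646
θ=42°:   candidates: C₊=(7.4757,1.6944) cross=9.267; C₋=(5.7213,-2.9120) cross=-9.267
θ=42°:   branch + wants cross > 0 → take C=(7.4757,1.6944) (cross=9.267)
θ=42°: ex = (C−B)/|BC| = (0.9982,0.0593); ey = (-0.0593,0.9982)
θ=42°: P = B + 2.37·ex + -3.19·ey = (4.0414,-1.7055)
θ=53°: B = A + 2.00·(cos53°, sin53°) = (1.2036, 1.5973)
θ=53°: |BD| = 4.1187
θ=53°: circle(B,6.00) ∩ circle(D,3.00): a=5.3371, h=2.7414
θ=53°:   candidates: C₊=(7.1862,2.0544) cross=11.291; C₋=(5.0599,-2.9994) cross=-11.291
θ=53°:   branch + wants cross > 0 → take C=(7.1862,2.0544) (cross=11.291)
θ=53°: ex = (C−B)/|BC| = (0.9971,0.0762); ey = (-0.0762,0.9971)
θ=53°: P = B + 2.37·ex + -3.19·ey = (3.8098,-1.4029)
θ=96°: B = A + 2.00·(cos96°, sin96°) = (-0.2091, 1.9890)
θ=96°: |BD| = 5.5759
θ=96°: circle(B,6.00) ∩ circle(D,3.00): a=5.2091, h=2.9775
θ=96°:   candidates: C₊=(5.7195,2.9125) cross=16.602; C₋=(3.5952,-2.6508) cross=-16.602
θ=96°:   branch + wants cross > 0 → take C=(5.7195,2.9125) (cross=16.602)
θ=96°: ex = (C−B)/|BC| = (0.9881,0.1539); ey = (-0.1539,0.9881)
θ=96°: P = B + 2.37·ex + -3.19·ey = (2.6237,-0.7982)
θ=205°: B = A + 2.00·(cos205°, sin205°) = (-1.8126, -0.8452)
θ=205°: |BD| = 6.8648
θ=205°: circle(B,6.00) ∩ circle(D,3.00): a=5.3990, h=2.6175
θ=205°:   candidates: C₊=(3.2230,2.4171) cross=17.969; C₋=(3.8675,-2.7780) cross=-17.969
θ=205°:   branch + wants cross > 0 → take C=(3.2230,2.4171) (cross=17.969)
θ=205°: ex = (C−B)/|BC| = (0.8393,0.5437); ey = (-0.5437,0.8393)
θ=205°: P = B + 2.37·ex + -3.19·ey = (1.9109,-2.2339)

θ=42°: 4.04 -1.71
θ=53°: 3.81 -1.40
θ=96°: 2.62 -0.80
θ=205°: 1.91 -2.23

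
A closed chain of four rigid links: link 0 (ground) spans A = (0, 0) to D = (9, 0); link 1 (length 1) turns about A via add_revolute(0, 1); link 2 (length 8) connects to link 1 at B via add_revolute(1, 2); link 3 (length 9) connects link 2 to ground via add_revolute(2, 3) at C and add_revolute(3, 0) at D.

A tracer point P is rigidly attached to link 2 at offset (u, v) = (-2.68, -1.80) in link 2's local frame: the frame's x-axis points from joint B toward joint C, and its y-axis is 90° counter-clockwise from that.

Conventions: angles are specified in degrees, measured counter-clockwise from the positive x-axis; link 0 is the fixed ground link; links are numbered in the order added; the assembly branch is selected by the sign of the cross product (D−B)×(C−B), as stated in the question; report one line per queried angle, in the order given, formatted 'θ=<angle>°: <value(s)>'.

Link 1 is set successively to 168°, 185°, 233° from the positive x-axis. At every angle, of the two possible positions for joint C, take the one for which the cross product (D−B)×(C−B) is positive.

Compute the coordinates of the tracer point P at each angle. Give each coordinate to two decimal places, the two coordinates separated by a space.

A=(0,0), D=(9.00,0)
θ=168°: B = A + 1.00·(cos168°, sin168°) = (-0.9781, 0.2079)
θ=168°: |BD| = 9.9803
θ=168°: circle(B,8.00) ∩ circle(D,9.00): a=4.1385, h=6.8464
θ=168°:   candidates: C₊=(3.3021,6.9666) cross=68.329; C₋=(3.0168,-6.7232) cross=-68.329
θ=168°:   branch + wants cross > 0 → take C=(3.3021,6.9666) (cross=68.329)
θ=168°: ex = (C−B)/|BC| = (0.5350,0.8448); ey = (-0.8448,0.5350)
θ=168°: P = B + -2.68·ex + -1.80·ey = (-0.8913,-3.0193)
θ=185°: B = A + 1.00·(cos185°, sin185°) = (-0.9962, -0.0872)
θ=185°: |BD| = 9.9966
θ=185°: circle(B,8.00) ∩ circle(D,9.00): a=4.1480, h=6.8406
θ=185°:   candidates: C₊=(3.0920,6.7894) cross=68.383; C₋=(3.2113,-6.8914) cross=-68.383
θ=185°:   branch + wants cross > 0 → take C=(3.0920,6.7894) (cross=68.383)
θ=185°: ex = (C−B)/|BC| = (0.5110,0.8596); ey = (-0.8596,0.5110)
θ=185°: P = B + -2.68·ex + -1.80·ey = (-0.8185,-3.3106)
θ=233°: B = A + 1.00·(cos233°, sin233°) = (-0.6018, -0.7986)
θ=233°: |BD| = 9.6350
θ=233°: circle(B,8.00) ∩ circle(D,9.00): a=3.9353, h=6.9652
θ=233°:   candidates: C₊=(2.7426,6.4688) cross=67.109; C₋=(3.8973,-7.4136) cross=-67.109
θ=233°:   branch + wants cross > 0 → take C=(2.7426,6.4688) (cross=67.109)
θ=233°: ex = (C−B)/|BC| = (0.4181,0.9084); ey = (-0.9084,0.4181)
θ=233°: P = B + -2.68·ex + -1.80·ey = (-0.0870,-3.9857)

θ=168°: -0.89 -3.02
θ=185°: -0.82 -3.31
θ=233°: -0.09 -3.99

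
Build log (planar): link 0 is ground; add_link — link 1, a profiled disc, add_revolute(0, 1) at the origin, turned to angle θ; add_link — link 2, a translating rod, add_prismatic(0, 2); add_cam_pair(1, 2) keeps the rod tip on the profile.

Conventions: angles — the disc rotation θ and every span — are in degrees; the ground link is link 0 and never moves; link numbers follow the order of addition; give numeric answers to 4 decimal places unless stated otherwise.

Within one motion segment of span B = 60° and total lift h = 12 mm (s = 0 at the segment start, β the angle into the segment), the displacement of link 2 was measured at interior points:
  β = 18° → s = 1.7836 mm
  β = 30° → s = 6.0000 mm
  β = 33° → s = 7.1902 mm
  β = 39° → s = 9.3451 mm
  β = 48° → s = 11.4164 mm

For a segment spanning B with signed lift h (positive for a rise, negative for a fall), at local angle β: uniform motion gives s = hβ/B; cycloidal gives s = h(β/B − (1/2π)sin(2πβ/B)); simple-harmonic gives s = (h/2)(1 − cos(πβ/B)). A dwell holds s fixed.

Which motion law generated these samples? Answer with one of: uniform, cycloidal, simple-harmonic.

candidates at β/B = r: uniform s = h·r (linear in β); cycloidal s = h·(r − sin(2πr)/(2π)); simple-harmonic s = (h/2)(1 − cos(πr))
β=18°: printed 1.7836 | uniform 3.6000, cycloidal 1.7836, simple-harmonic 2.4733
β=30°: printed 6.0000 | uniform 6.0000, cycloidal 6.0000, simple-harmonic 6.0000
β=33°: printed 7.1902 | uniform 6.6000, cycloidal 7.1902, simple-harmonic 6.9386
β=39°: printed 9.3451 | uniform 7.8000, cycloidal 9.3451, simple-harmonic 8.7239
β=48°: printed 11.4164 | uniform 9.6000, cycloidal 11.4164, simple-harmonic 10.8541
only one law matches every sample → cycloidal

cycloidal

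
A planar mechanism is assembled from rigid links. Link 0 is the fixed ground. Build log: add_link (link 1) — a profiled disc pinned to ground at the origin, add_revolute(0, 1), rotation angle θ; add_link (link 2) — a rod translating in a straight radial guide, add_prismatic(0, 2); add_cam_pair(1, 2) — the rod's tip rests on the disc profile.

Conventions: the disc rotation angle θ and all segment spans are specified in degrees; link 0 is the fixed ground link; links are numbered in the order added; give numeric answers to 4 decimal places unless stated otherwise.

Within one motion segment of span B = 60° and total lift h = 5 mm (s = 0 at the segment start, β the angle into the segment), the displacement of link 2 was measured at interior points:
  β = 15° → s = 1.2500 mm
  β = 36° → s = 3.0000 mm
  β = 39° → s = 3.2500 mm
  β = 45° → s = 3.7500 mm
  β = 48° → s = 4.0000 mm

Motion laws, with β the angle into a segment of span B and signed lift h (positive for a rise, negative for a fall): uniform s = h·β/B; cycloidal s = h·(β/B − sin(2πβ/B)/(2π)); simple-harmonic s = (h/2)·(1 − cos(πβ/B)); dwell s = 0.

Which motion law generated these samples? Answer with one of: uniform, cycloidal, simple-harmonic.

candidates at β/B = r: uniform s = h·r (linear in β); cycloidal s = h·(r − sin(2πr)/(2π)); simple-harmonic s = (h/2)(1 − cos(πr))
β=15°: printed 1.2500 | uniform 1.2500, cycloidal 0.4542, simple-harmonic 0.7322
β=36°: printed 3.0000 | uniform 3.0000, cycloidal 3.4677, simple-harmonic 3.2725
β=39°: printed 3.2500 | uniform 3.2500, cycloidal 3.8938, simple-harmonic 3.6350
β=45°: printed 3.7500 | uniform 3.7500, cycloidal 4.5458, simple-harmonic 4.2678
β=48°: printed 4.0000 | uniform 4.0000, cycloidal 4.7568, simple-harmonic 4.5225
only one law matches every sample → uniform

uniform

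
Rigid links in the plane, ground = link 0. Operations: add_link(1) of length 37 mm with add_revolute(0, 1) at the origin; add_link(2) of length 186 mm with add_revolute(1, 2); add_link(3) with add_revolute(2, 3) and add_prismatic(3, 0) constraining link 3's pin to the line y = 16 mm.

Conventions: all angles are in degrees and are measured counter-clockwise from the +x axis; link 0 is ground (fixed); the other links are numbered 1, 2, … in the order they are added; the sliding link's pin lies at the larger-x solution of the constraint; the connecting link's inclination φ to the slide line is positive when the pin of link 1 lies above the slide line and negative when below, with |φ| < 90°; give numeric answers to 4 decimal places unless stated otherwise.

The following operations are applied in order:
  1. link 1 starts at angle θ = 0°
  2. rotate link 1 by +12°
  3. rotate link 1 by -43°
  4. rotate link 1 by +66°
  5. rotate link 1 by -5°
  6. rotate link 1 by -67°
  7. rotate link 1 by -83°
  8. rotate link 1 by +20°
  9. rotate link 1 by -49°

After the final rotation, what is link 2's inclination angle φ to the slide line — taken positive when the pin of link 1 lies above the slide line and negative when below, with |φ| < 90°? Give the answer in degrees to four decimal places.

geometry: r = 37 mm, L = 186 mm, e = 16 mm; θ starts at 0°
rotate link 1 by +12°: θ ← 0° +12° = 12°
rotate link 1 by -43°: θ ← 12° -43° = -31°
rotate link 1 by +66°: θ ← -31° +66° = 35°
rotate link 1 by -5°: θ ← 35° -5° = 30°
rotate link 1 by -67°: θ ← 30° -67° = -37°
rotate link 1 by -83°: θ ← -37° -83° = -120°
rotate link 1 by +20°: θ ← -120° +20° = -100°
rotate link 1 by -49°: θ ← -100° -49° = -149°
h = r sin θ − e = -19.056409 − 16 = -35.056409
sin φ = h / L = -35.056409 / 186 = -0.18847532
φ = arcsin(-0.18847532) = -10.863819°

-10.8638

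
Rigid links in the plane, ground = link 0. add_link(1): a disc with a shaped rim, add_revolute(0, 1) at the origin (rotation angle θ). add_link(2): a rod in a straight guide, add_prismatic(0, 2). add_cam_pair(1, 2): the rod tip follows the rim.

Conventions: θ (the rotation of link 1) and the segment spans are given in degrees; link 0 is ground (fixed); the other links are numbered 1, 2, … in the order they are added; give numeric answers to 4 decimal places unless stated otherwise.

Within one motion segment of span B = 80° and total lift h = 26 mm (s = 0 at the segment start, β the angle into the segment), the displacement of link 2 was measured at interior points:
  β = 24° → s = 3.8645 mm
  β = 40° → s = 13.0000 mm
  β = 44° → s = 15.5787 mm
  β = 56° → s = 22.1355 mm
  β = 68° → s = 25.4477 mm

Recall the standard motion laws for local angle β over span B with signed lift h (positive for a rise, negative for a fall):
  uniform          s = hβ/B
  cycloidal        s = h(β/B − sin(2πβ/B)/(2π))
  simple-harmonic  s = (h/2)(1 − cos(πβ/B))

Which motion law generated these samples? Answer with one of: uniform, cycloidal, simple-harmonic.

candidates at β/B = r: uniform s = h·r (linear in β); cycloidal s = h·(r − sin(2πr)/(2π)); simple-harmonic s = (h/2)(1 − cos(πr))
β=24°: printed 3.8645 | uniform 7.8000, cycloidal 3.8645, simple-harmonic 5.3588
β=40°: printed 13.0000 | uniform 13.0000, cycloidal 13.0000, simple-harmonic 13.0000
β=44°: printed 15.5787 | uniform 14.3000, cycloidal 15.5787, simple-harmonic 15.0336
β=56°: printed 22.1355 | uniform 18.2000, cycloidal 22.1355, simple-harmonic 20.6412
β=68°: printed 25.4477 | uniform 22.1000, cycloidal 25.4477, simple-harmonic 24.5831
only one law matches every sample → cycloidal

cycloidal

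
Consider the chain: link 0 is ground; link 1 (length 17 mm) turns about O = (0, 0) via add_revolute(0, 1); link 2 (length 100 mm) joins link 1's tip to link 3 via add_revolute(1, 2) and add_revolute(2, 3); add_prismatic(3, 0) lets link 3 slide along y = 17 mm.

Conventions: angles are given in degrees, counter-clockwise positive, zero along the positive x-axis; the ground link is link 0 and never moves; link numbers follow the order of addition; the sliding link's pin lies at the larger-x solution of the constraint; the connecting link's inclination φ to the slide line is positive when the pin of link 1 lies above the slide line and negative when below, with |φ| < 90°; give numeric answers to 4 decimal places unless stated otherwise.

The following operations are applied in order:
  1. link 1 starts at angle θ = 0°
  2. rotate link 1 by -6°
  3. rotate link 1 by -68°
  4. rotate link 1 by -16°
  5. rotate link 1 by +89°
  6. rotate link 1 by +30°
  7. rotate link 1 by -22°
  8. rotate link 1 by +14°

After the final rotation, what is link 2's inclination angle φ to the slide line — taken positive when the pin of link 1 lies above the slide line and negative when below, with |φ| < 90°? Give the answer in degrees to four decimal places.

geometry: r = 17 mm, L = 100 mm, e = 17 mm; θ starts at 0°
rotate link 1 by -6°: θ ← 0° -6° = -6°
rotate link 1 by -68°: θ ← -6° -68° = -74°
rotate link 1 by -16°: θ ← -74° -16° = -90°
rotate link 1 by +89°: θ ← -90° +89° = -1°
rotate link 1 by +30°: θ ← -1° +30° = 29°
rotate link 1 by -22°: θ ← 29° -22° = 7°
rotate link 1 by +14°: θ ← 7° +14° = 21°
h = r sin θ − e = 6.092255 − 17 = -10.907745
sin φ = h / L = -10.907745 / 100 = -0.10907745
φ = arcsin(-0.10907745) = -6.262137°

-6.2621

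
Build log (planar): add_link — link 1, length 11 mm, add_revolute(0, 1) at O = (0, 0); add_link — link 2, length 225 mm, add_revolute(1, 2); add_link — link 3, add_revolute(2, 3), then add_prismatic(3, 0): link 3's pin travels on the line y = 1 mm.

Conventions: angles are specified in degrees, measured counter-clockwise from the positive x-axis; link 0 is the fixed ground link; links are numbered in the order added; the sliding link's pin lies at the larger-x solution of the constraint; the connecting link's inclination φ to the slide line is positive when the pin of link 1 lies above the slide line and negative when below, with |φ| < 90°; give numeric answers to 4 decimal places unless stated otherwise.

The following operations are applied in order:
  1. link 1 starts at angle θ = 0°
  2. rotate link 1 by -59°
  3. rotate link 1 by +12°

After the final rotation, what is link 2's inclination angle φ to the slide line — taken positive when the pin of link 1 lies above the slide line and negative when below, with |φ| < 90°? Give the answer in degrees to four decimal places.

geometry: r = 11 mm, L = 225 mm, e = 1 mm; θ starts at 0°
rotate link 1 by -59°: θ ← 0° -59° = -59°
rotate link 1 by +12°: θ ← -59° +12° = -47°
h = r sin θ − e = -8.044891 − 1 = -9.044891
sin φ = h / L = -9.044891 / 225 = -0.04019951
φ = arcsin(-0.04019951) = -2.303883°

-2.3039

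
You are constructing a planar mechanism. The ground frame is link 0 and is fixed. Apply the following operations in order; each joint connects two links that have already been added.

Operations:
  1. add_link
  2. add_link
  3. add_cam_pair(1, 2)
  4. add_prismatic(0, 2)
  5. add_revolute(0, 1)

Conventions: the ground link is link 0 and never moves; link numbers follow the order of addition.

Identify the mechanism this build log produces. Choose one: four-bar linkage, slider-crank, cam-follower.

links: 3 (incl. ground); joints: 1 revolute, 1 prismatic, 1 higher (cam) pair, forming one closed loop
3 links, revolute + prismatic + higher pair in one loop → cam-follower

cam-follower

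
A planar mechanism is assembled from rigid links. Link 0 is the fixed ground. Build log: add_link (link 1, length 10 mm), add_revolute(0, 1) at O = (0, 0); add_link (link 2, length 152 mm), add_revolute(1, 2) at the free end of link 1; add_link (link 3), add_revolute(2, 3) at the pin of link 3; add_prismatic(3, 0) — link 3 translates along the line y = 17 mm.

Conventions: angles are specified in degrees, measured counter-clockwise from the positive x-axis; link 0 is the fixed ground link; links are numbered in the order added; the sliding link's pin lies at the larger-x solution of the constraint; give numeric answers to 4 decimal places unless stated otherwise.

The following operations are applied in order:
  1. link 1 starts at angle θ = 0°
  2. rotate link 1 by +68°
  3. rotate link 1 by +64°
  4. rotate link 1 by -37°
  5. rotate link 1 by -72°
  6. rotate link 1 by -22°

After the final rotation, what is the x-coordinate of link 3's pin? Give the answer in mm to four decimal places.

geometry: r = 10 mm, L = 152 mm, e = 17 mm; θ starts at 0°
rotate link 1 by +68°: θ ← 0° +68° = 68°
rotate link 1 by +64°: θ ← 68° +64° = 132°
rotate link 1 by -37°: θ ← 132° -37° = 95°
rotate link 1 by -72°: θ ← 95° -72° = 23°
rotate link 1 by -22°: θ ← 23° -22° = 1°
crank pin P = (r cos θ, r sin θ) = (9.998477, 0.174524)
h = r sin θ − e = 0.174524 − 17 = -16.825476
x = r cos θ + √(L² − h²) = 9.998477 + 151.065891 = 161.064368

161.0644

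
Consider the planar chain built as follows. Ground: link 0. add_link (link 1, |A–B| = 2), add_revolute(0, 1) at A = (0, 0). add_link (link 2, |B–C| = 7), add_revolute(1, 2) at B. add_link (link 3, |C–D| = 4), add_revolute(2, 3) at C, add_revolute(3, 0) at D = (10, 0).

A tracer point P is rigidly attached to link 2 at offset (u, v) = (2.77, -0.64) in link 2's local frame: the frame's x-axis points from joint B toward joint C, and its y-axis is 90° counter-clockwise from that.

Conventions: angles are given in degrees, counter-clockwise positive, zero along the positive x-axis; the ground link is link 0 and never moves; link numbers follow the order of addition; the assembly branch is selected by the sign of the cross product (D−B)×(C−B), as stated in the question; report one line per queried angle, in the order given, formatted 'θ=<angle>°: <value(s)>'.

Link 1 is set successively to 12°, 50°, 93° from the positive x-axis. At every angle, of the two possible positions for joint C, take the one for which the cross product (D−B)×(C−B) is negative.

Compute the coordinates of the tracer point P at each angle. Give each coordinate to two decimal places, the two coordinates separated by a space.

A=(0,0), D=(10.00,0)
θ=12°: B = A + 2.00·(cos12°, sin12°) = (1.9563, 0.4158)
θ=12°: |BD| = 8.0544
θ=12°: circle(B,7.00) ∩ circle(D,4.00): a=6.0758, h=3.4763
θ=12°:   candidates: C₊=(8.2034,3.5738) cross=28.000; C₋=(7.8445,-3.3695) cross=-28.000
θ=12°:   branch - wants cross < 0 → take C=(7.8445,-3.3695) (cross=-28.000)
θ=12°: ex = (C−B)/|BC| = (0.8412,-0.5408); ey = (0.5408,0.8412)
θ=12°: P = B + 2.77·ex + -0.64·ey = (3.9403,-1.6205)
θ=50°: B = A + 2.00·(cos50°, sin50°) = (1.2856, 1.5321)
θ=50°: |BD| = 8.8481
θ=50°: circle(B,7.00) ∩ circle(D,4.00): a=6.2889, h=3.0741
θ=50°:   candidates: C₊=(8.0117,3.4708) cross=27.200; C₋=(6.9471,-2.5846) cross=-27.200
θ=50°:   branch - wants cross < 0 → take C=(6.9471,-2.5846) (cross=-27.200)
θ=50°: ex = (C−B)/|BC| = (0.8088,-0.5881); ey = (0.5881,0.8088)
θ=50°: P = B + 2.77·ex + -0.64·ey = (3.1496,-0.6146)
θ=93°: B = A + 2.00·(cos93°, sin93°) = (-0.1047, 1.9973)
θ=93°: |BD| = 10.3002
θ=93°: circle(B,7.00) ∩ circle(D,4.00): a=6.7520, h=1.8468
θ=93°:   candidates: C₊=(6.8773,2.4997) cross=19.022; C₋=(6.1611,-1.1237) cross=-19.022
θ=93°:   branch - wants cross < 0 → take C=(6.1611,-1.1237) (cross=-19.022)
θ=93°: ex = (C−B)/|BC| = (0.8951,-0.4459); ey = (0.4459,0.8951)
θ=93°: P = B + 2.77·ex + -0.64·ey = (2.0894,0.1894)

θ=12°: 3.94 -1.62
θ=50°: 3.15 -0.61
θ=93°: 2.09 0.19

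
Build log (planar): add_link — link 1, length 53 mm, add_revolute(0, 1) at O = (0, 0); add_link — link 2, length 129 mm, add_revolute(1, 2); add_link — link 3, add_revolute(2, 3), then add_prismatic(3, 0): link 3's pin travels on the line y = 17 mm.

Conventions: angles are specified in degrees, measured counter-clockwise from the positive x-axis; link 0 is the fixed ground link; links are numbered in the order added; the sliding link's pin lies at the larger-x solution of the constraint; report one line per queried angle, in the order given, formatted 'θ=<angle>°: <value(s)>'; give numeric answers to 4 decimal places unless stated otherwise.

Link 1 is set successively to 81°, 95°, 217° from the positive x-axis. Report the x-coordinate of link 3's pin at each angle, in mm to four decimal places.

geometry: r = 53 mm, L = 129 mm, e = 17 mm
θ=81°: crank pin P = (r cos θ, r sin θ) = (8.291027, 52.347482)
θ=81°: h = r sin θ − e = 52.347482 − 17 = 35.347482
θ=81°: x = r cos θ + √(L² − h²) = 8.291027 + 124.062708 = 132.353735
θ=95°: crank pin P = (r cos θ, r sin θ) = (-4.619254, 52.798319)
θ=95°: h = r sin θ − e = 52.798319 − 17 = 35.798319
θ=95°: x = r cos θ + √(L² − h²) = -4.619254 + 123.933371 = 119.314116
θ=217°: crank pin P = (r cos θ, r sin θ) = (-42.327682, -31.896196)
θ=217°: h = r sin θ − e = -31.896196 − 17 = -48.896196
θ=217°: x = r cos θ + √(L² − h²) = -42.327682 + 119.374042 = 77.046360

θ=81°: 132.3537
θ=95°: 119.3141
θ=217°: 77.0464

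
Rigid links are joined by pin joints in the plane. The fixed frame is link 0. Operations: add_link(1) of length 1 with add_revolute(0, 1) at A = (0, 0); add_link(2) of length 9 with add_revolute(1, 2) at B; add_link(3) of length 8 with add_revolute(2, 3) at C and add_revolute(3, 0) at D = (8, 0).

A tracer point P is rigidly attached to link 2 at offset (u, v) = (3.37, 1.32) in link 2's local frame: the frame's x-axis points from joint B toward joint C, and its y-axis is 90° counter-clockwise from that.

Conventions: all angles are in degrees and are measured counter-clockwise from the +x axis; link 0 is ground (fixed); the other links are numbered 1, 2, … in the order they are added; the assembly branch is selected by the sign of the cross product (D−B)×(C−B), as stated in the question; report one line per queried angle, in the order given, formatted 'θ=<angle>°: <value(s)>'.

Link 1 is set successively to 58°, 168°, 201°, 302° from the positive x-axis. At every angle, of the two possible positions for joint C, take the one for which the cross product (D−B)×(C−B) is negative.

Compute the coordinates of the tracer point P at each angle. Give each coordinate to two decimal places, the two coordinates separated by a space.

A=(0,0), D=(8.00,0)
θ=58°: B = A + 1.00·(cos58°, sin58°) = (0.5299, 0.8480)
θ=58°: |BD| = 7.5181
θ=58°: circle(B,9.00) ∩ circle(D,8.00): a=4.8896, h=7.5559
θ=58°:   candidates: C₊=(6.2407,7.8041) cross=56.806; C₋=(4.5360,-7.2112) cross=-56.806
θ=58°:   branch - wants cross < 0 → take C=(4.5360,-7.2112) (cross=-56.806)
θ=58°: ex = (C−B)/|BC| = (0.4451,-0.8955); ey = (0.8955,0.4451)
θ=58°: P = B + 3.37·ex + 1.32·ey = (3.2120,-1.5821)
θ=168°: B = A + 1.00·(cos168°, sin168°) = (-0.9781, 0.2079)
θ=168°: |BD| = 8.9806
θ=168°: circle(B,9.00) ∩ circle(D,8.00): a=5.4368, h=7.1723
θ=168°:   candidates: C₊=(4.6232,7.2524) cross=64.411; C₋=(4.2911,-7.0883) cross=-64.411
θ=168°:   branch - wants cross < 0 → take C=(4.2911,-7.0883) (cross=-64.411)
θ=168°: ex = (C−B)/|BC| = (0.5855,-0.8107); ey = (0.8107,0.5855)
θ=168°: P = B + 3.37·ex + 1.32·ey = (2.0650,-1.7513)
θ=201°: B = A + 1.00·(cos201°, sin201°) = (-0.9336, -0.3584)
θ=201°: |BD| = 8.9408
θ=201°: circle(B,9.00) ∩ circle(D,8.00): a=5.4211, h=7.1841
θ=201°:   candidates: C₊=(4.1952,7.0373) cross=64.232; C₋=(4.7711,-7.3194) cross=-64.232
θ=201°:   branch - wants cross < 0 → take C=(4.7711,-7.3194) (cross=-64.232)
θ=201°: ex = (C−B)/|BC| = (0.6339,-0.7735); ey = (0.7735,0.6339)
θ=201°: P = B + 3.37·ex + 1.32·ey = (2.2235,-2.1282)
θ=302°: B = A + 1.00·(cos302°, sin302°) = (0.5299, -0.8480)
θ=302°: |BD| = 7.5181
θ=302°: circle(B,9.00) ∩ circle(D,8.00): a=4.8896, h=7.5559
θ=302°:   candidates: C₊=(4.5360,7.2112) cross=56.806; C₋=(6.2407,-7.8041) cross=-56.806
θ=302°:   branch - wants cross < 0 → take C=(6.2407,-7.8041) (cross=-56.806)
θ=302°: ex = (C−B)/|BC| = (0.6345,-0.7729); ey = (0.7729,0.6345)
θ=302°: P = B + 3.37·ex + 1.32·ey = (3.6885,-2.6151)

θ=58°: 3.21 -1.58
θ=168°: 2.07 -1.75
θ=201°: 2.22 -2.13
θ=302°: 3.69 -2.62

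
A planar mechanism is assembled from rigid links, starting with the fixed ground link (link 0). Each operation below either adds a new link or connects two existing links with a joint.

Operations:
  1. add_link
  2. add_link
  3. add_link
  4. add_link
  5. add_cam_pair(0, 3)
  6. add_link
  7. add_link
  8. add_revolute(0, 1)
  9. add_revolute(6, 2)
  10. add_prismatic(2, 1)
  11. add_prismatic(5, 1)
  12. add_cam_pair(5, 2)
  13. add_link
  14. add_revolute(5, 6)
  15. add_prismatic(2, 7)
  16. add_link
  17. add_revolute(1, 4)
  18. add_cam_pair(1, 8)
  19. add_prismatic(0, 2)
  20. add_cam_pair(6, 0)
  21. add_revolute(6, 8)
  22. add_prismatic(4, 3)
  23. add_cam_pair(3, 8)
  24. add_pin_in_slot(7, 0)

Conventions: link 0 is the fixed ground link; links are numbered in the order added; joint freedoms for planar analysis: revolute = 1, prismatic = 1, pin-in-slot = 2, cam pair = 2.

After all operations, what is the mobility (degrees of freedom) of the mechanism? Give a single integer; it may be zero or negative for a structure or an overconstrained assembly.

ground; <1,0,0>
#1 <2,0,0>
#2 <3,0,0>
#3 <4,0,0>
#4 <5,0,0>
C:0↔3 J2 <5,0,1>
#5 <6,0,1>
#6 <7,0,1>
R:0↔1 J1 <7,1,1>
R:6↔2 J1 <7,2,1>
P:2↔1 J1 <7,3,1>
P:5↔1 J1 <7,4,1>
C:5↔2 J2 <7,4,2>
#7 <8,4,2>
R:5↔6 J1 <8,5,2>
P:2↔7 J1 <8,6,2>
#8 <9,6,2>
R:1↔4 J1 <9,7,2>
C:1↔8 J2 <9,7,3>
P:0↔2 J1 <9,8,3>
C:6↔0 J2 <9,8,4>
R:6↔8 J1 <9,9,4>
P:4↔3 J1 <9,10,4>
C:3↔8 J2 <9,10,5>
PS:7↔0 J2 <9,10,6>
3×8 − 2×10 − 1×6 = -2

M = -2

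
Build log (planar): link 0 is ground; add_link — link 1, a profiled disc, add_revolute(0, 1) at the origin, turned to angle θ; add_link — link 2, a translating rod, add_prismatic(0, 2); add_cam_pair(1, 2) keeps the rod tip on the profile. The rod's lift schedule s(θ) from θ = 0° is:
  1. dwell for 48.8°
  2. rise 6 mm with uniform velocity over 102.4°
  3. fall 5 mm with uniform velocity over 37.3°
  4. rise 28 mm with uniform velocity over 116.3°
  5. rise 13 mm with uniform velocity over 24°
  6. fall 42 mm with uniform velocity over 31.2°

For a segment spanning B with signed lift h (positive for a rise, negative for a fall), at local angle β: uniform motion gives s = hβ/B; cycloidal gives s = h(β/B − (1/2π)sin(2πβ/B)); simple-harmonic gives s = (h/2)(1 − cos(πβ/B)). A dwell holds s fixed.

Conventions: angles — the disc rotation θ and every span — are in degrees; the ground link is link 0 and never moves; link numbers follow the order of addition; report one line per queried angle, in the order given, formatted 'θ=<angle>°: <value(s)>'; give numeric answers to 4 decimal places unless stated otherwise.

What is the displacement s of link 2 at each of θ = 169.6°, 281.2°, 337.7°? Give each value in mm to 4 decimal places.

seg 1 [0°–48.8°] dwell: s stays 0.0000
seg 2 [48.8°–151.2°] uniform, h=6: full span → s += 6 → s = 6.0000
seg 3 [151.2°–188.5°] uniform, h=-5: θ=169.6° here. β=18.4, B=37.3. -5·18.4/37.3 = -2.4665 → s = 3.5335
seg 3 [151.2°–188.5°] uniform, h=-5: full span → s += -5 → s = 1.0000
seg 4 [188.5°–304.8°] uniform, h=28: θ=281.2° here. β=92.7, B=116.3. 28·92.7/116.3 = 22.3181 → s = 23.3181
seg 4 [188.5°–304.8°] uniform, h=28: full span → s += 28 → s = 29.0000
seg 5 [304.8°–328.8°] uniform, h=13: full span → s += 13 → s = 42.0000
seg 6 [328.8°–360°] uniform, h=-42: θ=337.7° here. β=8.9, B=31.2. -42·8.9/31.2 = -11.9808 → s = 30.0192

θ=169.6°: 3.5335
θ=281.2°: 23.3181
θ=337.7°: 30.0192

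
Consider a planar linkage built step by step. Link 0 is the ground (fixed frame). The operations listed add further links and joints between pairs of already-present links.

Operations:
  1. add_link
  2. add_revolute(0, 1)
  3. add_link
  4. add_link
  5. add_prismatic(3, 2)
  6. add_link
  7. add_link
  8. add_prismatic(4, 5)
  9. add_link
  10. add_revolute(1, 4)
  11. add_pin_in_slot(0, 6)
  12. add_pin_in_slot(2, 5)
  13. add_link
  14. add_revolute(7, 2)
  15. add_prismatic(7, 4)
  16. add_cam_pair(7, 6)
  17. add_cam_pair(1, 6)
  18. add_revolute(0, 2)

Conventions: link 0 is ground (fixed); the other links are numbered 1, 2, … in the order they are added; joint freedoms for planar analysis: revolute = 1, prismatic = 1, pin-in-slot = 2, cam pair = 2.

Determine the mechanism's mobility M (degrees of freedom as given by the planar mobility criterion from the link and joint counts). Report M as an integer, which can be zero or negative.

ground; <1,0,0>
#1 <2,0,0>
R:0↔1 J1 <2,1,0>
#2 <3,1,0>
#3 <4,1,0>
P:3↔2 J1 <4,2,0>
#4 <5,2,0>
#5 <6,2,0>
P:4↔5 J1 <6,3,0>
#6 <7,3,0>
R:1↔4 J1 <7,4,0>
PS:0↔6 J2 <7,4,1>
PS:2↔5 J2 <7,4,2>
#7 <8,4,2>
R:7↔2 J1 <8,5,2>
P:7↔4 J1 <8,6,2>
C:7↔6 J2 <8,6,3>
C:1↔6 J2 <8,6,4>
R:0↔2 J1 <8,7,4>
3×7 − 2×7 − 1×4 = 3

M = 3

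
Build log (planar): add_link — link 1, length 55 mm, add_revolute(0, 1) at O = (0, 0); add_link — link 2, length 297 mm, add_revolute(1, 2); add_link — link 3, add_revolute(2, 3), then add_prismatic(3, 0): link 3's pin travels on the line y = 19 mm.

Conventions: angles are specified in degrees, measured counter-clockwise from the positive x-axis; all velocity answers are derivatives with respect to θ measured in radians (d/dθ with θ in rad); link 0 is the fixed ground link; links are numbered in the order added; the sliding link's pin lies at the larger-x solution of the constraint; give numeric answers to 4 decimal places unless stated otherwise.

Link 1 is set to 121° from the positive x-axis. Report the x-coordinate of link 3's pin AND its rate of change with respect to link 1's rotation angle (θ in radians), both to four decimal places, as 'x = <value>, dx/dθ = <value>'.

geometry: r = 55 mm, L = 297 mm, e = 19 mm
crank pin P = (r cos θ, r sin θ) = (-28.327094, 47.144202)
h = r sin θ − e = 47.144202 − 19 = 28.144202
x = r cos θ + √(L² − h²) = -28.327094 + 295.663498 = 267.336404
dx/dθ = −r sin θ − h·r cos θ/√(L² − h²) (θ in radians; h = 28.144202) = -44.447746

x = 267.3364, dx/dθ = -44.4477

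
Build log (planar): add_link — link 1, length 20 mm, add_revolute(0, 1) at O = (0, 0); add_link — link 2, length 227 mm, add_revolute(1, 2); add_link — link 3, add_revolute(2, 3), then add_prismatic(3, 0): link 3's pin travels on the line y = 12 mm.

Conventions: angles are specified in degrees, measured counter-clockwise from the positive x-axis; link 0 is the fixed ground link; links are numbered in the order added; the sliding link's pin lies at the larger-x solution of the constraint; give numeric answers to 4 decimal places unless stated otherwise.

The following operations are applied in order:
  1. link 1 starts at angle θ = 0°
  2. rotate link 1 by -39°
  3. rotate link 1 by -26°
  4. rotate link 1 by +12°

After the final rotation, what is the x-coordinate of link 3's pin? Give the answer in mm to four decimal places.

geometry: r = 20 mm, L = 227 mm, e = 12 mm; θ starts at 0°
rotate link 1 by -39°: θ ← 0° -39° = -39°
rotate link 1 by -26°: θ ← -39° -26° = -65°
rotate link 1 by +12°: θ ← -65° +12° = -53°
crank pin P = (r cos θ, r sin θ) = (12.036300, -15.972710)
h = r sin θ − e = -15.972710 − 12 = -27.972710
x = r cos θ + √(L² − h²) = 12.036300 + 225.269899 = 237.306200

237.3062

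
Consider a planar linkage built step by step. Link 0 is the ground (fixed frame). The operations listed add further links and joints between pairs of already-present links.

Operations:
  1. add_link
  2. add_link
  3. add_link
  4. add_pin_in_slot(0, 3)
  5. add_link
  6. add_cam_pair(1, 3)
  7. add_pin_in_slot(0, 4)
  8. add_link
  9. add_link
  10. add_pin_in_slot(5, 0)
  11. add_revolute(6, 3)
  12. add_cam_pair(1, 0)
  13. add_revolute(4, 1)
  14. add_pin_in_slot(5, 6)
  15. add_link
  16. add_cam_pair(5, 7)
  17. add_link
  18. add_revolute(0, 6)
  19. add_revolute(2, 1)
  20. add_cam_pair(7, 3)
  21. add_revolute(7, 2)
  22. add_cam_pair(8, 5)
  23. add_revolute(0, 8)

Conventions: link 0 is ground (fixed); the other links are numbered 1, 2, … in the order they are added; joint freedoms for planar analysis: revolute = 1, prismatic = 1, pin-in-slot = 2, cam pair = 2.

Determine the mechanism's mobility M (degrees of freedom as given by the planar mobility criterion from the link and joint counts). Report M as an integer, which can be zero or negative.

link 0 = ground. State L|J1|J2 = 1|0|0
+link1  2|0|0
+link2  3|0|0
+link3  4|0|0
PS(0,3) f=2→J2  4|0|1
+link4  5|0|1
C(1,3) f=2→J2  5|0|2
PS(0,4) f=2→J2  5|0|3
+link5  6|0|3
+link6  7|0|3
PS(5,0) f=2→J2  7|0|4
R(6,3) f=1→J1  7|1|4
C(1,0) f=2→J2  7|1|5
R(4,1) f=1→J1  7|2|5
PS(5,6) f=2→J2  7|2|6
+link7  8|2|6
C(5,7) f=2→J2  8|2|7
+link8  9|2|7
R(0,6) f=1→J1  9|3|7
R(2,1) f=1→J1  9|4|7
C(7,3) f=2→J2  9|4|8
R(7,2) f=1→J1  9|5|8
C(8,5) f=2→J2  9|5|9
R(0,8) f=1→J1  9|6|9
M = 3(9−1)−2·6−9 = 24−12−9 = 3

M = 3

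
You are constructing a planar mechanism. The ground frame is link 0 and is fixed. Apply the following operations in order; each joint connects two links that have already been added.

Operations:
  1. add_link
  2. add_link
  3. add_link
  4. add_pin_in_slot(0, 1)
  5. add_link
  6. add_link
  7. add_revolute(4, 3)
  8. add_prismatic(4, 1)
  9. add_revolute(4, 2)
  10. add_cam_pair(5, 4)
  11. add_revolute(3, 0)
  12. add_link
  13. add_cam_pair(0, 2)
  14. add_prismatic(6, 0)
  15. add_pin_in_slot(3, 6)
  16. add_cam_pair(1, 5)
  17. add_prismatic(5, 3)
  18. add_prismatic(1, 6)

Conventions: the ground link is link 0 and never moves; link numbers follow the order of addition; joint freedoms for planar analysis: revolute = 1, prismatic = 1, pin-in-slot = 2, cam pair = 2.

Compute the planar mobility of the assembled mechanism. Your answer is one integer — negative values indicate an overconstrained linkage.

(L,J1,J2)=(1,0,0); link0 fixed
link1: (2,0,0)
link2: (3,0,0)
link3: (4,0,0)
PS 0-1 [J2]: (4,0,1)
link4: (5,0,1)
link5: (6,0,1)
R 4-3 [J1]: (6,1,1)
P 4-1 [J1]: (6,2,1)
R 4-2 [J1]: (6,3,1)
C 5-4 [J2]: (6,3,2)
R 3-0 [J1]: (6,4,2)
link6: (7,4,2)
C 0-2 [J2]: (7,4,3)
P 6-0 [J1]: (7,5,3)
PS 3-6 [J2]: (7,5,4)
C 1-5 [J2]: (7,5,5)
P 5-3 [J1]: (7,6,5)
P 1-6 [J1]: (7,7,5)
Grübler: 3·6 − 2·7 − 5 = -1

M = -1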